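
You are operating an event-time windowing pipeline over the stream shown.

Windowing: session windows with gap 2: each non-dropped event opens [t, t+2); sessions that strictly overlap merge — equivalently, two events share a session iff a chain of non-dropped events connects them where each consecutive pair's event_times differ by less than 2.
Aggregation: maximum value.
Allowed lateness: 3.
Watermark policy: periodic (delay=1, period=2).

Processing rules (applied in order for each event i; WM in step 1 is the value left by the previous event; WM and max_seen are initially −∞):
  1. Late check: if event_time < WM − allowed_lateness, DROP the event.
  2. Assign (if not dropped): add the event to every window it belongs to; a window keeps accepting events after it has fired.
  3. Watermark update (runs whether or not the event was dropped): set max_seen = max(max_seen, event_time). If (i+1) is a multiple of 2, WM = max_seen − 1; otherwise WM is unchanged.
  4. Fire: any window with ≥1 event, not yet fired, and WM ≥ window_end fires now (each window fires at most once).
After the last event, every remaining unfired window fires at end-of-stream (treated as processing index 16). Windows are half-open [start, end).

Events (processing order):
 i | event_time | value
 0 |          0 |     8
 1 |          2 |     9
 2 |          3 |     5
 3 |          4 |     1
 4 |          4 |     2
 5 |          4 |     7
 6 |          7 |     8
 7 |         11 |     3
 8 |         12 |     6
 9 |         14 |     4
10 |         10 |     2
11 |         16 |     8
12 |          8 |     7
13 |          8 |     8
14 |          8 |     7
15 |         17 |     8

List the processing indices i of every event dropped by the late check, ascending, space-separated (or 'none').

12 13 14

i=0 t=0 v=8: → [0,2); WM=−∞
i=1 t=2 v=9: → [2,4); WM=1
i=2 t=3 v=5: → [2,5); WM=1
i=3 t=4 v=1: → [2,6); WM=3
i=4 t=4 v=2: → [2,6); WM=3
i=5 t=4 v=7: → [2,6); WM=3
i=6 t=7 v=8: → [7,9); WM=3
i=7 t=11 v=3: → [11,13); WM=10
i=8 t=12 v=6: → [11,14); WM=10
i=9 t=14 v=4: → [14,16); WM=13
i=10 t=10 v=2: → [10,14); WM=13
i=11 t=16 v=8: → [16,18); WM=15
i=12 t=8 v=7: DROP (t<15-3); WM=15
i=13 t=8 v=8: DROP (t<15-3); WM=15
i=14 t=8 v=7: DROP (t<15-3); WM=15
i=15 t=17 v=8: → [16,19); WM=16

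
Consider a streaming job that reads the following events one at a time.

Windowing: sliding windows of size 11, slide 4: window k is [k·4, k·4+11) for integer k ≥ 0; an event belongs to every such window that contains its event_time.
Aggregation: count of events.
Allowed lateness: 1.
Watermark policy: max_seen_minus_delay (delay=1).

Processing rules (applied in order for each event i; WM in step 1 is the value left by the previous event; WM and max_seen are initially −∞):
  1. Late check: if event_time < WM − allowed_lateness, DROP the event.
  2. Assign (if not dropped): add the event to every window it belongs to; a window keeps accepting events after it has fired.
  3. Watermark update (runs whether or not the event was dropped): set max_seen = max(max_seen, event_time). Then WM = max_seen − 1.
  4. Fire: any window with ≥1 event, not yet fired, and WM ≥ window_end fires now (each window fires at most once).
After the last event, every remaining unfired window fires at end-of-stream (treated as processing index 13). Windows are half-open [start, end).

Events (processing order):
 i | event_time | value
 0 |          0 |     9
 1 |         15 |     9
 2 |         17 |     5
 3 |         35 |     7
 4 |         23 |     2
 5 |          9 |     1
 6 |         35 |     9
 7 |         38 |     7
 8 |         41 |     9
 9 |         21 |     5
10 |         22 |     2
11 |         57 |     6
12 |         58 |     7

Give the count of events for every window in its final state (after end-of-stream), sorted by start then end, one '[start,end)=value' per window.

[0,11)=1 [8,19)=2 [12,23)=2 [16,27)=1 [28,39)=3 [32,43)=4 [36,47)=2 [40,51)=1 [48,59)=2 [52,63)=2 [56,67)=2

i=0 t=0 v=9: → [0,11); WM=-1
i=1 t=15 v=9: → [12,23),[8,19); WM=14; [0,11) fires=1
i=2 t=17 v=5: → [16,27),[12,23),[8,19); WM=16
i=3 t=35 v=7: → [32,43),[28,39); WM=34; [8,19) fires=2 [12,23) fires=2 [16,27) fires=1
i=4 t=23 v=2: DROP (t<34-1); WM=34
i=5 t=9 v=1: DROP (t<34-1); WM=34
i=6 t=35 v=9: → [32,43),[28,39); WM=34
i=7 t=38 v=7: → [36,47),[32,43),[28,39); WM=37
i=8 t=41 v=9: → [40,51),[36,47),[32,43); WM=40; [28,39) fires=3
i=9 t=21 v=5: DROP (t<40-1); WM=40
i=10 t=22 v=2: DROP (t<40-1); WM=40
i=11 t=57 v=6: → [56,67),[52,63),[48,59); WM=56; [32,43) fires=4 [36,47) fires=2 [40,51) fires=1
i=12 t=58 v=7: → [56,67),[52,63),[48,59); WM=57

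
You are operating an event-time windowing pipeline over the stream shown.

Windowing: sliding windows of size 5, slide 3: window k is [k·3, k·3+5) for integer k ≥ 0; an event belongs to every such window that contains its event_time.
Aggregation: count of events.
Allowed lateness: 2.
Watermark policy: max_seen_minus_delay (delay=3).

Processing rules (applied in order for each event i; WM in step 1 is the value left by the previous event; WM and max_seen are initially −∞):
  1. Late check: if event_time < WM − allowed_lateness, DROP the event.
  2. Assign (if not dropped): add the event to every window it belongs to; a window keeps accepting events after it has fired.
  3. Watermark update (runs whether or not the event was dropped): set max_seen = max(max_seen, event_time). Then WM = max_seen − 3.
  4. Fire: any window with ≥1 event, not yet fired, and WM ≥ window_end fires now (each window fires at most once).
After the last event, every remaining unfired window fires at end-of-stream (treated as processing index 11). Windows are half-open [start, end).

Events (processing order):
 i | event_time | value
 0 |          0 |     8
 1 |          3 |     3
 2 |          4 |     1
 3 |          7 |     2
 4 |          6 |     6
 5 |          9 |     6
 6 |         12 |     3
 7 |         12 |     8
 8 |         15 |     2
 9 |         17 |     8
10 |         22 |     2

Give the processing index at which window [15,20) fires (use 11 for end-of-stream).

11

i=0 t=0 v=8: → [0,5); WM=-3
i=1 t=3 v=3: → [3,8),[0,5); WM=0
i=2 t=4 v=1: → [3,8),[0,5); WM=1
i=3 t=7 v=2: → [6,11),[3,8); WM=4
i=4 t=6 v=6: → [6,11),[3,8); WM=4
i=5 t=9 v=6: → [9,14),[6,11); WM=6; [0,5) fires=3
i=6 t=12 v=3: → [12,17),[9,14); WM=9; [3,8) fires=4
i=7 t=12 v=8: → [12,17),[9,14); WM=9
i=8 t=15 v=2: → [15,20),[12,17); WM=12; [6,11) fires=3
i=9 t=17 v=8: → [15,20); WM=14; [9,14) fires=3
i=10 t=22 v=2: → [21,26),[18,23); WM=19; [12,17) fires=3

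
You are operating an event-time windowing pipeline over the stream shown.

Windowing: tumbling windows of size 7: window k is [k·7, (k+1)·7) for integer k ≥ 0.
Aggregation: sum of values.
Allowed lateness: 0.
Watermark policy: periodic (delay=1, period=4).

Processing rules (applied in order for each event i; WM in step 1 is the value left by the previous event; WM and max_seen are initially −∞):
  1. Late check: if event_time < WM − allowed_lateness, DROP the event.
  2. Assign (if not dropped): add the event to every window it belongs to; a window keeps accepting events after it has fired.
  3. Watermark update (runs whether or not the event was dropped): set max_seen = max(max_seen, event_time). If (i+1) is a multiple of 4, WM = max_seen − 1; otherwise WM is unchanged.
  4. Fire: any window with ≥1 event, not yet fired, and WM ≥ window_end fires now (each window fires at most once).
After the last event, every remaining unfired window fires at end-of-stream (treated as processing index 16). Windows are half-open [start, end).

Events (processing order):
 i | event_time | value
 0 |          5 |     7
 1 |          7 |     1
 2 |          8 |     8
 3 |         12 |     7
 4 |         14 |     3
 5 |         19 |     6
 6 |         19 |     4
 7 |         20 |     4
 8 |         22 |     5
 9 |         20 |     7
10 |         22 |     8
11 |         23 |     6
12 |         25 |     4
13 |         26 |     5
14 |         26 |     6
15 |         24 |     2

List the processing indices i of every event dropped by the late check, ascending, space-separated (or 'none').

i=0 t=5 v=7: → [0,7); WM=−∞
i=1 t=7 v=1: → [7,14); WM=−∞
i=2 t=8 v=8: → [7,14); WM=−∞
i=3 t=12 v=7: → [7,14); WM=11; [0,7) fires=7
i=4 t=14 v=3: → [14,21); WM=11
i=5 t=19 v=6: → [14,21); WM=11
i=6 t=19 v=4: → [14,21); WM=11
i=7 t=20 v=4: → [14,21); WM=19; [7,14) fires=16
i=8 t=22 v=5: → [21,28); WM=19
i=9 t=20 v=7: → [14,21); WM=19
i=10 t=22 v=8: → [21,28); WM=19
i=11 t=23 v=6: → [21,28); WM=22; [14,21) fires=24
i=12 t=25 v=4: → [21,28); WM=22
i=13 t=26 v=5: → [21,28); WM=22
i=14 t=26 v=6: → [21,28); WM=22
i=15 t=24 v=2: → [21,28); WM=25

none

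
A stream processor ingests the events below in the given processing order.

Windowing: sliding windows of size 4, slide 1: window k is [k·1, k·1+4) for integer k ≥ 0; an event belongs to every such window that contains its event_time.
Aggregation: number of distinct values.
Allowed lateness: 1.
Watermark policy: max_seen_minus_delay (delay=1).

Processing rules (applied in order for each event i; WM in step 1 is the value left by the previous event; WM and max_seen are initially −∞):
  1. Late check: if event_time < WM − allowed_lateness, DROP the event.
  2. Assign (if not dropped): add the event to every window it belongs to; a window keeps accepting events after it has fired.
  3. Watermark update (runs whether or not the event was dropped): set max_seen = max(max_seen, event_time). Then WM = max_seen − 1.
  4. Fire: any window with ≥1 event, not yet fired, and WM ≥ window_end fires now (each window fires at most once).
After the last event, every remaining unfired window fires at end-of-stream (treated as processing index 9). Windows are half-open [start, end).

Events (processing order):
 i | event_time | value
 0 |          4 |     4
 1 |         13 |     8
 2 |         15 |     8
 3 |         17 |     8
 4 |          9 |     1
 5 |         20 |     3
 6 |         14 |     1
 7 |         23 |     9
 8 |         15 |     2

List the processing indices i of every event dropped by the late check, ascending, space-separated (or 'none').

i=0 t=4 v=4: → [4,8),[3,7),[2,6),[1,5); WM=3
i=1 t=13 v=8: → [13,17),[12,16),[11,15),[10,14); WM=12; [1,5) fires=1 [2,6) fires=1 [3,7) fires=1 [4,8) fires=1
i=2 t=15 v=8: → [15,19),[14,18),[13,17),[12,16); WM=14; [10,14) fires=1
i=3 t=17 v=8: → [17,21),[16,20),[15,19),[14,18); WM=16; [11,15) fires=1 [12,16) fires=1
i=4 t=9 v=1: DROP (t<16-1); WM=16
i=5 t=20 v=3: → [20,24),[19,23),[18,22),[17,21); WM=19; [13,17) fires=1 [14,18) fires=1 [15,19) fires=1
i=6 t=14 v=1: DROP (t<19-1); WM=19
i=7 t=23 v=9: → [23,27),[22,26),[21,25),[20,24); WM=22; [16,20) fires=1 [17,21) fires=2 [18,22) fires=1
i=8 t=15 v=2: DROP (t<22-1); WM=22

4 6 8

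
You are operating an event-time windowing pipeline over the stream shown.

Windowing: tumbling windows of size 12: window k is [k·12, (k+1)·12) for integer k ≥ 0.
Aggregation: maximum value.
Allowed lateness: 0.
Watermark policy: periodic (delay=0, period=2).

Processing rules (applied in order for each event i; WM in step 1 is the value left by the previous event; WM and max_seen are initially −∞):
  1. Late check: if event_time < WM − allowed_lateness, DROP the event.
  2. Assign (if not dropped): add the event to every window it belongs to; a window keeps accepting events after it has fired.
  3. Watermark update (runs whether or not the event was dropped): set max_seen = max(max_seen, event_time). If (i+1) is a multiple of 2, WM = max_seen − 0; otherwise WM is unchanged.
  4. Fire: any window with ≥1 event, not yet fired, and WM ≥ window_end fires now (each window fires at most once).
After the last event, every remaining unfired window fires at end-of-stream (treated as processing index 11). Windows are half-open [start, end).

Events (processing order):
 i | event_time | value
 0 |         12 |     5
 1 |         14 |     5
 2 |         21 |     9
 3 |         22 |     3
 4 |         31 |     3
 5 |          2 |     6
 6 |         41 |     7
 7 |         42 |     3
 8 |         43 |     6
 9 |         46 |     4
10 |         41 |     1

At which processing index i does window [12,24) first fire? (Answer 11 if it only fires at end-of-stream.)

i=0 t=12 v=5: → [12,24); WM=−∞
i=1 t=14 v=5: → [12,24); WM=14
i=2 t=21 v=9: → [12,24); WM=14
i=3 t=22 v=3: → [12,24); WM=22
i=4 t=31 v=3: → [24,36); WM=22
i=5 t=2 v=6: DROP (t<22-0); WM=31; [12,24) fires=9
i=6 t=41 v=7: → [36,48); WM=31
i=7 t=42 v=3: → [36,48); WM=42; [24,36) fires=3
i=8 t=43 v=6: → [36,48); WM=42
i=9 t=46 v=4: → [36,48); WM=46
i=10 t=41 v=1: DROP (t<46-0); WM=46

5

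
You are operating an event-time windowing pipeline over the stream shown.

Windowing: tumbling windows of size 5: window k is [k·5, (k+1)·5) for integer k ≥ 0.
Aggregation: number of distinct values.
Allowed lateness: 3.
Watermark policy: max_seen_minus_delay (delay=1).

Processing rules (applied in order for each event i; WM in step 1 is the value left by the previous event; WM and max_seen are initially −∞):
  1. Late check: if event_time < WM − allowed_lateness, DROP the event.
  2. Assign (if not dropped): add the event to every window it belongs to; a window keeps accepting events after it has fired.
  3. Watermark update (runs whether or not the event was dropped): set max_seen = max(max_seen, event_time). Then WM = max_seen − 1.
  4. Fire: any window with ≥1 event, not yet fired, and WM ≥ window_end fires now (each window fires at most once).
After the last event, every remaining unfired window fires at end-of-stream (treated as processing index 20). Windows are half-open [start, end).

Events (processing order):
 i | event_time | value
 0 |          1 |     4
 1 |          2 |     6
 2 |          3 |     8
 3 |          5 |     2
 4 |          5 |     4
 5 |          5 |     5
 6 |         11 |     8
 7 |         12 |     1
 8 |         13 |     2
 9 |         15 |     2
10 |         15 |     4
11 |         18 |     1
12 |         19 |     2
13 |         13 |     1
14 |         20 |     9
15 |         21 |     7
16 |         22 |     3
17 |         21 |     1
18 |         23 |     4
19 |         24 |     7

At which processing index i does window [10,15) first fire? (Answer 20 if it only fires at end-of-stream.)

11

i=0 t=1 v=4: → [0,5); WM=0
i=1 t=2 v=6: → [0,5); WM=1
i=2 t=3 v=8: → [0,5); WM=2
i=3 t=5 v=2: → [5,10); WM=4
i=4 t=5 v=4: → [5,10); WM=4
i=5 t=5 v=5: → [5,10); WM=4
i=6 t=11 v=8: → [10,15); WM=10; [0,5) fires=3 [5,10) fires=3
i=7 t=12 v=1: → [10,15); WM=11
i=8 t=13 v=2: → [10,15); WM=12
i=9 t=15 v=2: → [15,20); WM=14
i=10 t=15 v=4: → [15,20); WM=14
i=11 t=18 v=1: → [15,20); WM=17; [10,15) fires=3
i=12 t=19 v=2: → [15,20); WM=18
i=13 t=13 v=1: DROP (t<18-3); WM=18
i=14 t=20 v=9: → [20,25); WM=19
i=15 t=21 v=7: → [20,25); WM=20; [15,20) fires=3
i=16 t=22 v=3: → [20,25); WM=21
i=17 t=21 v=1: → [20,25); WM=21
i=18 t=23 v=4: → [20,25); WM=22
i=19 t=24 v=7: → [20,25); WM=23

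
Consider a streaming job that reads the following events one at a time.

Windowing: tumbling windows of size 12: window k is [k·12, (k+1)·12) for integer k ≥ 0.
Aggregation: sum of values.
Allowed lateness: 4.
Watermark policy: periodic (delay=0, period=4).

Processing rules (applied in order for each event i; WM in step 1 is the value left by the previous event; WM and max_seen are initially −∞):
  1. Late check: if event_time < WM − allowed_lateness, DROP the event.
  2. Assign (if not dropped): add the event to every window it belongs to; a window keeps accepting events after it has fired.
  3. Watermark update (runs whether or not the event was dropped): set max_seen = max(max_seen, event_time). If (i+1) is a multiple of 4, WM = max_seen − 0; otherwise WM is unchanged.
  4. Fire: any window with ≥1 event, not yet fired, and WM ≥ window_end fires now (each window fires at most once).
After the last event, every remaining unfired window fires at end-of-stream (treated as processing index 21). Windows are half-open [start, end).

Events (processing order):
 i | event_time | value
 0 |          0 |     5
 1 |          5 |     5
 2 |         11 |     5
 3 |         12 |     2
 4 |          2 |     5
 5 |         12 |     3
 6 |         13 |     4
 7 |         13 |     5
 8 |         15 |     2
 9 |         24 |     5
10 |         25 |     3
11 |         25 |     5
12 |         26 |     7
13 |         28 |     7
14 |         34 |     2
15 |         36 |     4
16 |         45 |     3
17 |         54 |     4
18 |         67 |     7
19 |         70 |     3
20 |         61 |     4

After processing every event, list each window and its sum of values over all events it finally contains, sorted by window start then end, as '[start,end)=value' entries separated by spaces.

i=0 t=0 v=5: → [0,12); WM=−∞
i=1 t=5 v=5: → [0,12); WM=−∞
i=2 t=11 v=5: → [0,12); WM=−∞
i=3 t=12 v=2: → [12,24); WM=12; [0,12) fires=15
i=4 t=2 v=5: DROP (t<12-4); WM=12
i=5 t=12 v=3: → [12,24); WM=12
i=6 t=13 v=4: → [12,24); WM=12
i=7 t=13 v=5: → [12,24); WM=13
i=8 t=15 v=2: → [12,24); WM=13
i=9 t=24 v=5: → [24,36); WM=13
i=10 t=25 v=3: → [24,36); WM=13
i=11 t=25 v=5: → [24,36); WM=25; [12,24) fires=16
i=12 t=26 v=7: → [24,36); WM=25
i=13 t=28 v=7: → [24,36); WM=25
i=14 t=34 v=2: → [24,36); WM=25
i=15 t=36 v=4: → [36,48); WM=36; [24,36) fires=29
i=16 t=45 v=3: → [36,48); WM=36
i=17 t=54 v=4: → [48,60); WM=36
i=18 t=67 v=7: → [60,72); WM=36
i=19 t=70 v=3: → [60,72); WM=70; [36,48) fires=7 [48,60) fires=4
i=20 t=61 v=4: DROP (t<70-4); WM=70

[0,12)=15 [12,24)=16 [24,36)=29 [36,48)=7 [48,60)=4 [60,72)=10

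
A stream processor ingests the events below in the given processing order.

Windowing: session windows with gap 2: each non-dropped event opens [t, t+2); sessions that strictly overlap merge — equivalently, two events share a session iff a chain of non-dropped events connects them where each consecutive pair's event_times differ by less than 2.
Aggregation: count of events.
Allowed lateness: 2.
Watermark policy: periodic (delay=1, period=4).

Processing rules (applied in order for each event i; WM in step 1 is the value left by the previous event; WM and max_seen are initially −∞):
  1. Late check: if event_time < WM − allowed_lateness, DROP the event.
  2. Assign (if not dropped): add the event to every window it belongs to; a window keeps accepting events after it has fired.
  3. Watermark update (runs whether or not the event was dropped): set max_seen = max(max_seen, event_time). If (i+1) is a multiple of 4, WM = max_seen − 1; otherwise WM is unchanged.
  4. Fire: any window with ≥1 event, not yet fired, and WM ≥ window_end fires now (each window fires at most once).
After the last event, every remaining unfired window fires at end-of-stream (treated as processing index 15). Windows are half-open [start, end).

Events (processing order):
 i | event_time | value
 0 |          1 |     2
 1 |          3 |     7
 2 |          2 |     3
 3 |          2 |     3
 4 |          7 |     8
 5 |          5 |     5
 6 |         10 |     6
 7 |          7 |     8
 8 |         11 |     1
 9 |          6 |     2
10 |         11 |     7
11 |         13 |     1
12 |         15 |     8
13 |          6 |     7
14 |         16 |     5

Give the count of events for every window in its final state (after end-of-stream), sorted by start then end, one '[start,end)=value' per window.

i=0 t=1 v=2: → [1,3); WM=−∞
i=1 t=3 v=7: → [3,5); WM=−∞
i=2 t=2 v=3: → [1,5); WM=−∞
i=3 t=2 v=3: → [1,5); WM=2
i=4 t=7 v=8: → [7,9); WM=2
i=5 t=5 v=5: → [5,7); WM=2
i=6 t=10 v=6: → [10,12); WM=2
i=7 t=7 v=8: → [7,9); WM=9
i=8 t=11 v=1: → [10,13); WM=9
i=9 t=6 v=2: DROP (t<9-2); WM=9
i=10 t=11 v=7: → [10,13); WM=9
i=11 t=13 v=1: → [13,15); WM=12
i=12 t=15 v=8: → [15,17); WM=12
i=13 t=6 v=7: DROP (t<12-2); WM=12
i=14 t=16 v=5: → [15,18); WM=12

[1,5)=4 [5,7)=1 [7,9)=2 [10,13)=3 [13,15)=1 [15,18)=2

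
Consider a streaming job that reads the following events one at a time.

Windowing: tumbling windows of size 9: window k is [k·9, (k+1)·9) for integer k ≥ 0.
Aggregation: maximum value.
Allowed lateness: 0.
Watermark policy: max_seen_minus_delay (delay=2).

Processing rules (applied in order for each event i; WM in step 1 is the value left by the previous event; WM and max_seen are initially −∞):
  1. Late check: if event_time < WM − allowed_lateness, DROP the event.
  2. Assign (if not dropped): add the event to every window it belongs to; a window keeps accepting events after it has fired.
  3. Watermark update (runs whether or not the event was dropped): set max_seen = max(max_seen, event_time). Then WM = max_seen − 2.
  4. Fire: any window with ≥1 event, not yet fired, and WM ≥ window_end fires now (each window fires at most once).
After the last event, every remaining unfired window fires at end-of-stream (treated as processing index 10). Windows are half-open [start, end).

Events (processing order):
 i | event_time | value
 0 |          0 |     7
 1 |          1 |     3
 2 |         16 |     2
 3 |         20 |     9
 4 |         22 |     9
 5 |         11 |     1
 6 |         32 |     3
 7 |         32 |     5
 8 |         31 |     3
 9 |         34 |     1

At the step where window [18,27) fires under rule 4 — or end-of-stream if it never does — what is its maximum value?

i=0 t=0 v=7: → [0,9); WM=-2
i=1 t=1 v=3: → [0,9); WM=-1
i=2 t=16 v=2: → [9,18); WM=14; [0,9) fires=7
i=3 t=20 v=9: → [18,27); WM=18; [9,18) fires=2
i=4 t=22 v=9: → [18,27); WM=20
i=5 t=11 v=1: DROP (t<20-0); WM=20
i=6 t=32 v=3: → [27,36); WM=30; [18,27) fires=9
i=7 t=32 v=5: → [27,36); WM=30
i=8 t=31 v=3: → [27,36); WM=30
i=9 t=34 v=1: → [27,36); WM=32

9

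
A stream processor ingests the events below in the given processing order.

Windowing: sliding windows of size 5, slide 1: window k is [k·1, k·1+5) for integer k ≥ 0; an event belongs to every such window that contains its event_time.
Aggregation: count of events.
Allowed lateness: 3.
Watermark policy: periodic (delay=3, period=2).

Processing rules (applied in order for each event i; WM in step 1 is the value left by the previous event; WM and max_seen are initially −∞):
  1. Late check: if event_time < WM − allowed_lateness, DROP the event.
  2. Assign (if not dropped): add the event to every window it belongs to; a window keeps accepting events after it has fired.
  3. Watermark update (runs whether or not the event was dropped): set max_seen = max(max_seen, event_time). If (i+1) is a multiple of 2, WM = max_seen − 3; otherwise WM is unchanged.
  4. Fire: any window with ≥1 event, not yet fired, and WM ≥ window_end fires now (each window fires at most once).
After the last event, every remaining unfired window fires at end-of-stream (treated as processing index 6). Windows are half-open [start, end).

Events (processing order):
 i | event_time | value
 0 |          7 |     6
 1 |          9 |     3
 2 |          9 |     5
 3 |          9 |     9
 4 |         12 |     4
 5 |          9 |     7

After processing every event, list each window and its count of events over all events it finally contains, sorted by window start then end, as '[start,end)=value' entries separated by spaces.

i=0 t=7 v=6: → [7,12),[6,11),[5,10),[4,9),[3,8); WM=−∞
i=1 t=9 v=3: → [9,14),[8,13),[7,12),[6,11),[5,10); WM=6
i=2 t=9 v=5: → [9,14),[8,13),[7,12),[6,11),[5,10); WM=6
i=3 t=9 v=9: → [9,14),[8,13),[7,12),[6,11),[5,10); WM=6
i=4 t=12 v=4: → [12,17),[11,16),[10,15),[9,14),[8,13); WM=6
i=5 t=9 v=7: → [9,14),[8,13),[7,12),[6,11),[5,10); WM=9; [3,8) fires=1 [4,9) fires=1

[3,8)=1 [4,9)=1 [5,10)=5 [6,11)=5 [7,12)=5 [8,13)=5 [9,14)=5 [10,15)=1 [11,16)=1 [12,17)=1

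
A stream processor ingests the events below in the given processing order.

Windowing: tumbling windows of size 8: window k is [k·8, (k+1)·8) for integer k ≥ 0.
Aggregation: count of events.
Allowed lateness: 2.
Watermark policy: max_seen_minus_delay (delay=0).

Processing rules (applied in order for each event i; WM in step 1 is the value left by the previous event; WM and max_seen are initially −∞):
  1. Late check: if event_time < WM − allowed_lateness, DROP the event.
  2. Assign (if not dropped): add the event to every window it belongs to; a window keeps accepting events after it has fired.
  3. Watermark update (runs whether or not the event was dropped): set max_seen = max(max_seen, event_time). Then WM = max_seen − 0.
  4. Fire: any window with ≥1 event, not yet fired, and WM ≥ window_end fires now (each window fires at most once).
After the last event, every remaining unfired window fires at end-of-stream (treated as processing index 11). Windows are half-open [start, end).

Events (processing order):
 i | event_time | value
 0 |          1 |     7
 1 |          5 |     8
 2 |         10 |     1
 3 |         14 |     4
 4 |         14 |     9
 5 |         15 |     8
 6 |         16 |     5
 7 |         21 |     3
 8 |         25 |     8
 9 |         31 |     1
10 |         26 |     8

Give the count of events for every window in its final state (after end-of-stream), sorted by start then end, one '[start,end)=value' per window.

i=0 t=1 v=7: → [0,8); WM=1
i=1 t=5 v=8: → [0,8); WM=5
i=2 t=10 v=1: → [8,16); WM=10; [0,8) fires=2
i=3 t=14 v=4: → [8,16); WM=14
i=4 t=14 v=9: → [8,16); WM=14
i=5 t=15 v=8: → [8,16); WM=15
i=6 t=16 v=5: → [16,24); WM=16; [8,16) fires=4
i=7 t=21 v=3: → [16,24); WM=21
i=8 t=25 v=8: → [24,32); WM=25; [16,24) fires=2
i=9 t=31 v=1: → [24,32); WM=31
i=10 t=26 v=8: DROP (t<31-2); WM=31

[0,8)=2 [8,16)=4 [16,24)=2 [24,32)=2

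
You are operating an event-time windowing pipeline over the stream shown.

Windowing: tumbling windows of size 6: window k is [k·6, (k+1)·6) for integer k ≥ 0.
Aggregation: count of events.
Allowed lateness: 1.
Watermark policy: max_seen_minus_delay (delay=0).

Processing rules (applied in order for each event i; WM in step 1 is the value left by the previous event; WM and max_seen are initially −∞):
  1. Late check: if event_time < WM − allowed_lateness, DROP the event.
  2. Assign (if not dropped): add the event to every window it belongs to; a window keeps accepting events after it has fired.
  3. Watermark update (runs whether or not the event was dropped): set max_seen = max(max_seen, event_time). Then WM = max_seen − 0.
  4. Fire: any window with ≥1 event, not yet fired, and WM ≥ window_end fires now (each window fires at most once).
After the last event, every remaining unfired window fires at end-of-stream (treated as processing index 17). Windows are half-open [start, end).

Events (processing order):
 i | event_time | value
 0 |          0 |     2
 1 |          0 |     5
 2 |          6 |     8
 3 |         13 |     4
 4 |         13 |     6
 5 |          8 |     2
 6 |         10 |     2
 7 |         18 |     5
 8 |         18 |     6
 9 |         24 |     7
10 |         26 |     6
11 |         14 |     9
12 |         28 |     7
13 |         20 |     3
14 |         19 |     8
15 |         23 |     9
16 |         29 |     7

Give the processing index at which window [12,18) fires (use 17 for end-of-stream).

7

i=0 t=0 v=2: → [0,6); WM=0
i=1 t=0 v=5: → [0,6); WM=0
i=2 t=6 v=8: → [6,12); WM=6; [0,6) fires=2
i=3 t=13 v=4: → [12,18); WM=13; [6,12) fires=1
i=4 t=13 v=6: → [12,18); WM=13
i=5 t=8 v=2: DROP (t<13-1); WM=13
i=6 t=10 v=2: DROP (t<13-1); WM=13
i=7 t=18 v=5: → [18,24); WM=18; [12,18) fires=2
i=8 t=18 v=6: → [18,24); WM=18
i=9 t=24 v=7: → [24,30); WM=24; [18,24) fires=2
i=10 t=26 v=6: → [24,30); WM=26
i=11 t=14 v=9: DROP (t<26-1); WM=26
i=12 t=28 v=7: → [24,30); WM=28
i=13 t=20 v=3: DROP (t<28-1); WM=28
i=14 t=19 v=8: DROP (t<28-1); WM=28
i=15 t=23 v=9: DROP (t<28-1); WM=28
i=16 t=29 v=7: → [24,30); WM=29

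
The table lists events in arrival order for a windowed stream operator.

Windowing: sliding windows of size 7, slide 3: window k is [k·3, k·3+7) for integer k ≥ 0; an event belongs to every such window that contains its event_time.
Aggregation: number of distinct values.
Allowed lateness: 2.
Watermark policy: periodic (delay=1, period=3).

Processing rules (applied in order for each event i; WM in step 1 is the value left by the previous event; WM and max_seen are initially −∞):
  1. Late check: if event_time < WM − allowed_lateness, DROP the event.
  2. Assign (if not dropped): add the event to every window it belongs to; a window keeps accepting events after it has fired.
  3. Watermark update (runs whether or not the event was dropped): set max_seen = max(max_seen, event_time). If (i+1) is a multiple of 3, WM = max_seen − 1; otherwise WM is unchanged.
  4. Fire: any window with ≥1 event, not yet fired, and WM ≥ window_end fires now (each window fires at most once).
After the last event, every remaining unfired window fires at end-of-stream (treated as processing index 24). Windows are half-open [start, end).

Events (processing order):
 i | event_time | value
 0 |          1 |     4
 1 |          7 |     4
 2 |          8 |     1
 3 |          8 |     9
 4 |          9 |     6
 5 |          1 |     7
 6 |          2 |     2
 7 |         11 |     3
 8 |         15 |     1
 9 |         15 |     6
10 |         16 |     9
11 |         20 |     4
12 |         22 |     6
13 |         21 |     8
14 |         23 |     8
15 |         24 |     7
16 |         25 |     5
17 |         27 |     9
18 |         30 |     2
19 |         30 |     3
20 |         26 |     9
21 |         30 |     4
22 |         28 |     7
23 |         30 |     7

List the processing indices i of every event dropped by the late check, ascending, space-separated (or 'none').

i=0 t=1 v=4: → [0,7); WM=−∞
i=1 t=7 v=4: → [6,13),[3,10); WM=−∞
i=2 t=8 v=1: → [6,13),[3,10); WM=7; [0,7) fires=1
i=3 t=8 v=9: → [6,13),[3,10); WM=7
i=4 t=9 v=6: → [9,16),[6,13),[3,10); WM=7
i=5 t=1 v=7: DROP (t<7-2); WM=8
i=6 t=2 v=2: DROP (t<8-2); WM=8
i=7 t=11 v=3: → [9,16),[6,13); WM=8
i=8 t=15 v=1: → [15,22),[12,19),[9,16); WM=14; [3,10) fires=4 [6,13) fires=5
i=9 t=15 v=6: → [15,22),[12,19),[9,16); WM=14
i=10 t=16 v=9: → [15,22),[12,19); WM=14
i=11 t=20 v=4: → [18,25),[15,22); WM=19; [9,16) fires=3 [12,19) fires=3
i=12 t=22 v=6: → [21,28),[18,25); WM=19
i=13 t=21 v=8: → [21,28),[18,25),[15,22); WM=19
i=14 t=23 v=8: → [21,28),[18,25); WM=22; [15,22) fires=5
i=15 t=24 v=7: → [24,31),[21,28),[18,25); WM=22
i=16 t=25 v=5: → [24,31),[21,28); WM=22
i=17 t=27 v=9: → [27,34),[24,31),[21,28); WM=26; [18,25) fires=4
i=18 t=30 v=2: → [30,37),[27,34),[24,31); WM=26
i=19 t=30 v=3: → [30,37),[27,34),[24,31); WM=26
i=20 t=26 v=9: → [24,31),[21,28); WM=29; [21,28) fires=5
i=21 t=30 v=4: → [30,37),[27,34),[24,31); WM=29
i=22 t=28 v=7: → [27,34),[24,31); WM=29
i=23 t=30 v=7: → [30,37),[27,34),[24,31); WM=29

5 6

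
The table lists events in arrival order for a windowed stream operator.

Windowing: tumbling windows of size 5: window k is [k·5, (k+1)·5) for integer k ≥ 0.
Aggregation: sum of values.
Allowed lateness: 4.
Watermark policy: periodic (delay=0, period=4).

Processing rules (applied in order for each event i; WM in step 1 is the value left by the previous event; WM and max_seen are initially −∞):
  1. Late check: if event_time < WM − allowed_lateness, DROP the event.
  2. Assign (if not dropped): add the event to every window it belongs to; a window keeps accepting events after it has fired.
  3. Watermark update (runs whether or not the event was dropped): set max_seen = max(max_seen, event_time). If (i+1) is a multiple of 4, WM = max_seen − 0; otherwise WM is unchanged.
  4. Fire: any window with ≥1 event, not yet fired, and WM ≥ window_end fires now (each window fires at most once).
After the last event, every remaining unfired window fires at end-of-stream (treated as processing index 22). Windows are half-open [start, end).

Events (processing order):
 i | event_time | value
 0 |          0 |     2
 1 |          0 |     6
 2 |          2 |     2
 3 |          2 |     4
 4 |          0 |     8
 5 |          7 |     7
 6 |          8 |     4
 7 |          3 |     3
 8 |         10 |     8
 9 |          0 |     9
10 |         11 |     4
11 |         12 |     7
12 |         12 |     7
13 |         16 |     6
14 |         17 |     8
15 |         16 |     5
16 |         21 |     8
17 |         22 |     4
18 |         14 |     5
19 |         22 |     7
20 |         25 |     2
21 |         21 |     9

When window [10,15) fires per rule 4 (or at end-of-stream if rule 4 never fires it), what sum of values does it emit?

26

i=0 t=0 v=2: → [0,5); WM=−∞
i=1 t=0 v=6: → [0,5); WM=−∞
i=2 t=2 v=2: → [0,5); WM=−∞
i=3 t=2 v=4: → [0,5); WM=2
i=4 t=0 v=8: → [0,5); WM=2
i=5 t=7 v=7: → [5,10); WM=2
i=6 t=8 v=4: → [5,10); WM=2
i=7 t=3 v=3: → [0,5); WM=8; [0,5) fires=25
i=8 t=10 v=8: → [10,15); WM=8
i=9 t=0 v=9: DROP (t<8-4); WM=8
i=10 t=11 v=4: → [10,15); WM=8
i=11 t=12 v=7: → [10,15); WM=12; [5,10) fires=11
i=12 t=12 v=7: → [10,15); WM=12
i=13 t=16 v=6: → [15,20); WM=12
i=14 t=17 v=8: → [15,20); WM=12
i=15 t=16 v=5: → [15,20); WM=17; [10,15) fires=26
i=16 t=21 v=8: → [20,25); WM=17
i=17 t=22 v=4: → [20,25); WM=17
i=18 t=14 v=5: → [10,15); WM=17
i=19 t=22 v=7: → [20,25); WM=22; [15,20) fires=19
i=20 t=25 v=2: → [25,30); WM=22
i=21 t=21 v=9: → [20,25); WM=22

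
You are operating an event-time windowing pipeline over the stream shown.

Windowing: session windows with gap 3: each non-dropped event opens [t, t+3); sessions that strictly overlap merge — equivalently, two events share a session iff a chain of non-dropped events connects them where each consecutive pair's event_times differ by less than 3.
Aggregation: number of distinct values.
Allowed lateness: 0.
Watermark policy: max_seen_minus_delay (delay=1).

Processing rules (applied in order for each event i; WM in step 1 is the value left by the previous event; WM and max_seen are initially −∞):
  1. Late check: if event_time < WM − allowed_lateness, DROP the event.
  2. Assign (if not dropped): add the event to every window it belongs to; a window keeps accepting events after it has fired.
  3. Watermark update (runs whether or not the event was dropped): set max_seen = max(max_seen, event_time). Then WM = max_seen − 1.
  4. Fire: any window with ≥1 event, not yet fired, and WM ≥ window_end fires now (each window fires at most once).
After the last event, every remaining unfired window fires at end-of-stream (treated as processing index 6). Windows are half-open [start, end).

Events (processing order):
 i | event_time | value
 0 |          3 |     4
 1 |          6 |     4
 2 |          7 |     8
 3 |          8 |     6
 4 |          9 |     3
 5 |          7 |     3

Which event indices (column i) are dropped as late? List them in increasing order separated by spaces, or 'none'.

5

i=0 t=3 v=4: → [3,6); WM=2
i=1 t=6 v=4: → [6,9); WM=5
i=2 t=7 v=8: → [6,10); WM=6
i=3 t=8 v=6: → [6,11); WM=7
i=4 t=9 v=3: → [6,12); WM=8
i=5 t=7 v=3: DROP (t<8-0); WM=8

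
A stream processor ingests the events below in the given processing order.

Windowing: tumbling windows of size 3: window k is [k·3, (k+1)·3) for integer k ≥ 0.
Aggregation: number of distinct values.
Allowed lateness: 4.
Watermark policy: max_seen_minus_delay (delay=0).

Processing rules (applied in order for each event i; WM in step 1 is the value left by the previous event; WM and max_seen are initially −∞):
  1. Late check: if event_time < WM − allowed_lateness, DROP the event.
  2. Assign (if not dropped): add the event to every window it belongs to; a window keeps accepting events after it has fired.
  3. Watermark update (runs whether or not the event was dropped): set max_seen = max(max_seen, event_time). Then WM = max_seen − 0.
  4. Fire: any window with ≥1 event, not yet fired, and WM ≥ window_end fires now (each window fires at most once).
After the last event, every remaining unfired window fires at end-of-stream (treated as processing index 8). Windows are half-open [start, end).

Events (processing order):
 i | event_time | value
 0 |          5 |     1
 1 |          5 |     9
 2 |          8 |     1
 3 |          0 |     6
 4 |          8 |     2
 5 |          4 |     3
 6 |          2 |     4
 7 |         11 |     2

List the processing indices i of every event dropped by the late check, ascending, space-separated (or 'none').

3 6

i=0 t=5 v=1: → [3,6); WM=5
i=1 t=5 v=9: → [3,6); WM=5
i=2 t=8 v=1: → [6,9); WM=8; [3,6) fires=2
i=3 t=0 v=6: DROP (t<8-4); WM=8
i=4 t=8 v=2: → [6,9); WM=8
i=5 t=4 v=3: → [3,6); WM=8
i=6 t=2 v=4: DROP (t<8-4); WM=8
i=7 t=11 v=2: → [9,12); WM=11; [6,9) fires=2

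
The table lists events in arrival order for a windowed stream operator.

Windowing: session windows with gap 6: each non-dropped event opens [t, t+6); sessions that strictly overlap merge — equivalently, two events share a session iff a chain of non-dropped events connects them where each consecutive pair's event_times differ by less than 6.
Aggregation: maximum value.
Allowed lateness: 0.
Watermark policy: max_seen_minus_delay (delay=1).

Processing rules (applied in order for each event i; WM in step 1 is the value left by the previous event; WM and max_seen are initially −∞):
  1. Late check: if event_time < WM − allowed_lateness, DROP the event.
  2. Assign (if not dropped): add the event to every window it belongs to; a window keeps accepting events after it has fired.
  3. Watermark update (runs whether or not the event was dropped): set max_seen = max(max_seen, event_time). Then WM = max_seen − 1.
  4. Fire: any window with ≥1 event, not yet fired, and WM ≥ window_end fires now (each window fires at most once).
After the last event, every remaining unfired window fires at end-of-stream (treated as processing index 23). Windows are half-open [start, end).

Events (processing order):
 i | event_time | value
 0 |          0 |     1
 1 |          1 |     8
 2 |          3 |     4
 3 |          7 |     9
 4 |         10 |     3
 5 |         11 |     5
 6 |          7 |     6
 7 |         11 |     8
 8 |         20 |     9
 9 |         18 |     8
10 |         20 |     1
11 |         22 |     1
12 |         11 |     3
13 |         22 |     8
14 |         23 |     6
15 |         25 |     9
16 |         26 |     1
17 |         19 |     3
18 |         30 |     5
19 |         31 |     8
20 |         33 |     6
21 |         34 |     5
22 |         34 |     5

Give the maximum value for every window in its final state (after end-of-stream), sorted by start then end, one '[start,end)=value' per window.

i=0 t=0 v=1: → [0,6); WM=-1
i=1 t=1 v=8: → [0,7); WM=0
i=2 t=3 v=4: → [0,9); WM=2
i=3 t=7 v=9: → [0,13); WM=6
i=4 t=10 v=3: → [0,16); WM=9
i=5 t=11 v=5: → [0,17); WM=10
i=6 t=7 v=6: DROP (t<10-0); WM=10
i=7 t=11 v=8: → [0,17); WM=10
i=8 t=20 v=9: → [20,26); WM=19
i=9 t=18 v=8: DROP (t<19-0); WM=19
i=10 t=20 v=1: → [20,26); WM=19
i=11 t=22 v=1: → [20,28); WM=21
i=12 t=11 v=3: DROP (t<21-0); WM=21
i=13 t=22 v=8: → [20,28); WM=21
i=14 t=23 v=6: → [20,29); WM=22
i=15 t=25 v=9: → [20,31); WM=24
i=16 t=26 v=1: → [20,32); WM=25
i=17 t=19 v=3: DROP (t<25-0); WM=25
i=18 t=30 v=5: → [20,36); WM=29
i=19 t=31 v=8: → [20,37); WM=30
i=20 t=33 v=6: → [20,39); WM=32
i=21 t=34 v=5: → [20,40); WM=33
i=22 t=34 v=5: → [20,40); WM=33

[0,17)=9 [20,40)=9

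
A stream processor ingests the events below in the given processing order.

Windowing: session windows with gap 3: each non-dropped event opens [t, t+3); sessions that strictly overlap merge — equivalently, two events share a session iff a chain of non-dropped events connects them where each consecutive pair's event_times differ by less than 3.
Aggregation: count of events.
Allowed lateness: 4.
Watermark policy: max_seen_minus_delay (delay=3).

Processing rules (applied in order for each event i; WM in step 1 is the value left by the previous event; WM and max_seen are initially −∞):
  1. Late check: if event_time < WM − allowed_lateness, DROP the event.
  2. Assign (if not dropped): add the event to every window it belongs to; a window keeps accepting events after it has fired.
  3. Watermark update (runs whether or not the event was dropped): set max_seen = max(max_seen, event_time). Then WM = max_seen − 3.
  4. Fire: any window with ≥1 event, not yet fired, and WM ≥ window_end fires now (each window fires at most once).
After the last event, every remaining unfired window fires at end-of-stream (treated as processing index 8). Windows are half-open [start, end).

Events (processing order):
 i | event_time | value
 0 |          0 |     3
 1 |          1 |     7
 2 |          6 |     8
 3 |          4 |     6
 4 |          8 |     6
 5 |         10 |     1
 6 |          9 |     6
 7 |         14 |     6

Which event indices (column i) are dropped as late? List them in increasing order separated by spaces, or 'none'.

none

i=0 t=0 v=3: → [0,3); WM=-3
i=1 t=1 v=7: → [0,4); WM=-2
i=2 t=6 v=8: → [6,9); WM=3
i=3 t=4 v=6: → [4,9); WM=3
i=4 t=8 v=6: → [4,11); WM=5
i=5 t=10 v=1: → [4,13); WM=7
i=6 t=9 v=6: → [4,13); WM=7
i=7 t=14 v=6: → [14,17); WM=11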